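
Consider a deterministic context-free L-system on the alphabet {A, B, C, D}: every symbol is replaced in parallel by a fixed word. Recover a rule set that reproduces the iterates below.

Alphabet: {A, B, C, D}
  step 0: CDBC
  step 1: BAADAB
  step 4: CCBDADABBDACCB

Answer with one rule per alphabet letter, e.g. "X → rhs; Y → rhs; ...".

  step 0 ⇒ step 1: CDBC ⇒ B·AA·DA·B
    B ↦ DA
    C ↦ B
    D ↦ AA
    A ↦ C  (constrained at step 1)

A->C, B->DA, C->B, D->AA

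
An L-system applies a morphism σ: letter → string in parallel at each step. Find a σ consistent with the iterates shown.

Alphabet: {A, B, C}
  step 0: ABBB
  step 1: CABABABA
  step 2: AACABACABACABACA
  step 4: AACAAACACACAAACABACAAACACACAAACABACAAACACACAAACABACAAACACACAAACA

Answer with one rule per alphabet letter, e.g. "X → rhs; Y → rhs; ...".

  step 1 ⇒ step 2: CABABABA ⇒ AA·CA·BA·CA·BA·CA·BA·CA
    A ↦ CA
    B ↦ BA
    C ↦ AA

A->CA, B->BA, C->AA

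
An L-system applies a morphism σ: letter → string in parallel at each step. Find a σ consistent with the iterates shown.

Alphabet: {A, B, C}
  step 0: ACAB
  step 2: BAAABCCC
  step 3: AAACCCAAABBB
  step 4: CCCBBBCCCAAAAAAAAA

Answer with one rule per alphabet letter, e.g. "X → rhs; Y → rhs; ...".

  step 3 ⇒ step 4: AAACCCAAABBB ⇒ C·C·C·B·B·B·C·C·C·AAA·AAA·AAA
    A ↦ C
    B ↦ AAA
    C ↦ B

A->C, B->AAA, C->B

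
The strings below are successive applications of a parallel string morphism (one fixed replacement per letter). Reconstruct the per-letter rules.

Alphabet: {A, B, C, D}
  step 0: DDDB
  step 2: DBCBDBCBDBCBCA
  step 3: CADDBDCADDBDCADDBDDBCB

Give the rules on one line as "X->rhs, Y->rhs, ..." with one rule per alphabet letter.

  step 2 ⇒ step 3: DBCBDBCBDBCBCA ⇒ CA·D·DB·D·CA·D·DB·D·CA·D·DB·D·DB·CB
    A ↦ CB
    B ↦ D
    C ↦ DB
    D ↦ CA

A->CB, B->D, C->DB, D->CA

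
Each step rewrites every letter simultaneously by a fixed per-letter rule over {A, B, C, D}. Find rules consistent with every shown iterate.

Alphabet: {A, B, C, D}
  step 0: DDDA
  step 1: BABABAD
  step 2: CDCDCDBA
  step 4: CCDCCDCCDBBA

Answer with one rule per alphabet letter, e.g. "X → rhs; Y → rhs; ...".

  step 1 ⇒ step 2: BABABAD ⇒ C·D·C·D·C·D·BA
    A ↦ D
    B ↦ C
    D ↦ BA
    C ↦ B  (constrained at step 2)

A->D, B->C, C->B, D->BA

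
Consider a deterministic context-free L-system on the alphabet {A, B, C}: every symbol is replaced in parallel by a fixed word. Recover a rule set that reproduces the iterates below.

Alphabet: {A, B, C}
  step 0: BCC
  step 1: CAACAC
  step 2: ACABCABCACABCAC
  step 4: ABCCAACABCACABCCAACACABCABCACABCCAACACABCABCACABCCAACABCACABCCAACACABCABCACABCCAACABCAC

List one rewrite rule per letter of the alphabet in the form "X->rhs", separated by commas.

  step 1 ⇒ step 2: CAACAC ⇒ AC·ABC·ABC·AC·ABC·AC
    A ↦ ABC
    C ↦ AC
  step 0 ⇒ step 1: BCC ⇒ CA·AC·AC
    B ↦ CA

A->ABC, B->CA, C->AC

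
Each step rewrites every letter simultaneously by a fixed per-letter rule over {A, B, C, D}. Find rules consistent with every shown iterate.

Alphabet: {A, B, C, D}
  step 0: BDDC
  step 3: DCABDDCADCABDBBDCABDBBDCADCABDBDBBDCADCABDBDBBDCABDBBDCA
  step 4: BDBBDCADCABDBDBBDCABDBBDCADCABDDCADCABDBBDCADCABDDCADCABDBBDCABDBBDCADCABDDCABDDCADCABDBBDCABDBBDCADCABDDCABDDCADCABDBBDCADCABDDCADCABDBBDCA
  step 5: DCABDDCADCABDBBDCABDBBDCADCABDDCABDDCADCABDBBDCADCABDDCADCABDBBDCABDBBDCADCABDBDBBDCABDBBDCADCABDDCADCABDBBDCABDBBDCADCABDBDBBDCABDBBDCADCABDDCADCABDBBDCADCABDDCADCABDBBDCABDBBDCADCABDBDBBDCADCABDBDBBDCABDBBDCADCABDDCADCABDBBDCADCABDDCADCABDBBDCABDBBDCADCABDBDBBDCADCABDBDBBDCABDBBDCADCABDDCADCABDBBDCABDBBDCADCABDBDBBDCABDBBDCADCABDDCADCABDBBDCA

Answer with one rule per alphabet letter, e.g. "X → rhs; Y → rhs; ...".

  step 4 ⇒ step 5: BDBBDCADCABDBDBBDCABDBBDCADCABDDCADCABDBBDCADCABDDCADCABDBBDCABDBBDCADCABDDCABDDCADCABDBBDCABDBBDCADCABDDCABDDCADCABDBBDCADCABDDCADCABDBBDCA ⇒ DCA·BD·DCA·DCA·BD·BB·DCA·BD·BB·DCA·DCA·BD·DCA·BD·DCA·DCA·BD·BB·DCA·DCA·BD·DCA·DCA·BD·BB·DCA·BD·BB·DCA·DCA·BD·BD·BB·DCA·BD·BB·DCA·DCA·BD·DCA·DCA·BD·BB·DCA·BD·BB·DCA·DCA·BD·BD·BB·DCA·BD·BB·DCA·DCA·BD·DCA·DCA·BD·BB·DCA·DCA·BD·DCA·DCA·BD·BB·DCA·BD·BB·DCA·DCA·BD·BD·BB·DCA·DCA·BD·BD·BB·DCA·BD·BB·DCA·DCA·BD·DCA·DCA·BD·BB·DCA·DCA·BD·DCA·DCA·BD·BB·DCA·BD·BB·DCA·DCA·BD·BD·BB·DCA·DCA·BD·BD·BB·DCA·BD·BB·DCA·DCA·BD·DCA·DCA·BD·BB·DCA·BD·BB·DCA·DCA·BD·BD·BB·DCA·BD·BB·DCA·DCA·BD·DCA·DCA·BD·BB·DCA
    A ↦ DCA
    B ↦ DCA
    C ↦ BB
    D ↦ BD

A->DCA, B->DCA, C->BB, D->BD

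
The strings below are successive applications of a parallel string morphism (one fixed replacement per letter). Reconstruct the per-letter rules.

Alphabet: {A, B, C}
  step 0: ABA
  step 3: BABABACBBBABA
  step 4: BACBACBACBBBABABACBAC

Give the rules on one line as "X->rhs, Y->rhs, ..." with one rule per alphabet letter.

  step 3 ⇒ step 4: BABABACBBBABA ⇒ BA·C·BA·C·BA·C·BB·BA·BA·BA·C·BA·C
    A ↦ C
    B ↦ BA
    C ↦ BB

A->C, B->BA, C->BB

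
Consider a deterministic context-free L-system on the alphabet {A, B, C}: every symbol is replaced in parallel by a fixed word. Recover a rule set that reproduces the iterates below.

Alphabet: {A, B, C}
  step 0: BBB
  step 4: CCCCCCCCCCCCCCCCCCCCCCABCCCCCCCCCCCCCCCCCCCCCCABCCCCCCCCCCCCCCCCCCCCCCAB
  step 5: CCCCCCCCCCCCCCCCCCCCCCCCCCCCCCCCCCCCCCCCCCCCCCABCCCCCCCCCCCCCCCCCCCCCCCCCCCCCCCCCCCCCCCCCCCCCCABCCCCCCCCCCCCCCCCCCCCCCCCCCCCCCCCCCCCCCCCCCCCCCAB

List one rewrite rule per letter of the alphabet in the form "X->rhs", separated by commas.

A->C, B->CAB, C->CC

  step 4 ⇒ step 5: CCCCCCCCCCCCCCCCCCCCCCABCCCCCCCCCCCCCCCCCCCCCCABCCCCCCCCCCCCCCCCCCCCCCAB ⇒ CC·CC·CC·CC·CC·CC·CC·CC·CC·CC·CC·CC·CC·CC·CC·CC·CC·CC·CC·CC·CC·CC·C·CAB·CC·CC·CC·CC·CC·CC·CC·CC·CC·CC·CC·CC·CC·CC·CC·CC·CC·CC·CC·CC·CC·CC·C·CAB·CC·CC·CC·CC·CC·CC·CC·CC·CC·CC·CC·CC·CC·CC·CC·CC·CC·CC·CC·CC·CC·CC·C·CAB
    A ↦ C
    B ↦ CAB
    C ↦ CC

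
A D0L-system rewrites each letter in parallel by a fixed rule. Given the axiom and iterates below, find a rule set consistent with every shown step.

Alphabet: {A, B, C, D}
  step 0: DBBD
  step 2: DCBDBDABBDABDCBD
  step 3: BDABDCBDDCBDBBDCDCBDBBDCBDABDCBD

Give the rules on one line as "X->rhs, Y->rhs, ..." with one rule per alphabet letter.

A->BB, B->DC, C->AB, D->BD

  step 2 ⇒ step 3: DCBDBDABBDABDCBD ⇒ BD·AB·DC·BD·DC·BD·BB·DC·DC·BD·BB·DC·BD·AB·DC·BD
    A ↦ BB
    B ↦ DC
    C ↦ AB
    D ↦ BD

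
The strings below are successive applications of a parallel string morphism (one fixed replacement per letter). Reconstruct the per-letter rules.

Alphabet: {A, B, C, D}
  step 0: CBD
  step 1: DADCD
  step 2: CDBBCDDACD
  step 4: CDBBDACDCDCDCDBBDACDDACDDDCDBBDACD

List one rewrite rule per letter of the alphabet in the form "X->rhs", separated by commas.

  step 1 ⇒ step 2: DADCD ⇒ CD·BB·CD·DA·CD
    A ↦ BB
    C ↦ DA
    D ↦ CD
  step 0 ⇒ step 1: CBD ⇒ DA·D·CD
    B ↦ D

A->BB, B->D, C->DA, D->CD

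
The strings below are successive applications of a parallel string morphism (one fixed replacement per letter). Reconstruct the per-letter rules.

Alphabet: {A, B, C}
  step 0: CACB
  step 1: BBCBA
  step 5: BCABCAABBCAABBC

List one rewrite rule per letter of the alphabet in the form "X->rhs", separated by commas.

  step 0 ⇒ step 1: CACB ⇒ B·BC·B·A
    A ↦ BC
    B ↦ A
    C ↦ B

A->BC, B->A, C->B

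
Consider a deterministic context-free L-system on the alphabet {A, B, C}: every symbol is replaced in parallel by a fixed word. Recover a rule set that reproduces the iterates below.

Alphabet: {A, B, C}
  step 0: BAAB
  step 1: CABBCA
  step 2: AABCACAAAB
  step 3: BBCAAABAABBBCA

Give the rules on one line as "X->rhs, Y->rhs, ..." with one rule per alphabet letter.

  step 2 ⇒ step 3: AABCACAAAB ⇒ B·B·CA·AA·B·AA·B·B·B·CA
    A ↦ B
    B ↦ CA
    C ↦ AA

A->B, B->CA, C->AA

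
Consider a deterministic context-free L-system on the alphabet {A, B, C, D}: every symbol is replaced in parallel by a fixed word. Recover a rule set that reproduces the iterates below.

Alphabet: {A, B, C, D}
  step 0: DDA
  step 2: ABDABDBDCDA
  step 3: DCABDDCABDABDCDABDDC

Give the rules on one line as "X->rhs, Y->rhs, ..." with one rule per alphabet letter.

  step 2 ⇒ step 3: ABDABDBDCDA ⇒ DC·A·BD·DC·A·BD·A·BD·CDA·BD·DC
    A ↦ DC
    B ↦ A
    C ↦ CDA
    D ↦ BD

A->DC, B->A, C->CDA, D->BD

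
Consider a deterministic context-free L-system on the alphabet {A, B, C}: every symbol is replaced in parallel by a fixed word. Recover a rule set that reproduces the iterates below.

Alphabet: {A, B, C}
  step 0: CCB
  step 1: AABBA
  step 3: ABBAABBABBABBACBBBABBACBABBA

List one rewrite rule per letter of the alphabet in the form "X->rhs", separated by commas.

A->CB, B->BBA, C->A

  step 0 ⇒ step 1: CCB ⇒ A·A·BBA
    B ↦ BBA
    C ↦ A
    A ↦ CB  (constrained at step 1)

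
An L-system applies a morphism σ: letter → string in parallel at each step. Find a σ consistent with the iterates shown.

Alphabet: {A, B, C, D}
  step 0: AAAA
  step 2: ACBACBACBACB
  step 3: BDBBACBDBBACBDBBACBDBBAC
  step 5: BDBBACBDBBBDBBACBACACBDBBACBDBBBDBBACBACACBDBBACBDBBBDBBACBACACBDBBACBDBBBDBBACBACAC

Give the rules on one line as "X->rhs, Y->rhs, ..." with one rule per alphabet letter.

  step 2 ⇒ step 3: ACBACBACBACB ⇒ BD·BB·AC·BD·BB·AC·BD·BB·AC·BD·BB·AC
    A ↦ BD
    B ↦ AC
    C ↦ BB
    D ↦ B  (constrained at step 3)

A->BD, B->AC, C->BB, D->B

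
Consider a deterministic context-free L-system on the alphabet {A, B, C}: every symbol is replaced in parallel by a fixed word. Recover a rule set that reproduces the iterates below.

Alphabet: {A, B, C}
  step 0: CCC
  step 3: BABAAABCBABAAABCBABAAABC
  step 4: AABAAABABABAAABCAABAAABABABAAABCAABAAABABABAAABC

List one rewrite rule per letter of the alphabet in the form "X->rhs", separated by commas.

A->BA, B->AA, C->BC

  step 3 ⇒ step 4: BABAAABCBABAAABCBABAAABC ⇒ AA·BA·AA·BA·BA·BA·AA·BC·AA·BA·AA·BA·BA·BA·AA·BC·AA·BA·AA·BA·BA·BA·AA·BC
    A ↦ BA
    B ↦ AA
    C ↦ BC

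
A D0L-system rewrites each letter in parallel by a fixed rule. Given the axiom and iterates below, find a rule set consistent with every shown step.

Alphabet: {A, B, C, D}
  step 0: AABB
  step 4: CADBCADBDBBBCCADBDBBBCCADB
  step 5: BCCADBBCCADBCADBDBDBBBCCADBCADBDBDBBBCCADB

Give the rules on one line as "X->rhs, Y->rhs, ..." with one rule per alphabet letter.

A->C, B->DB, C->B, D->CA

  step 4 ⇒ step 5: CADBCADBDBBBCCADBDBBBCCADB ⇒ B·C·CA·DB·B·C·CA·DB·CA·DB·DB·DB·B·B·C·CA·DB·CA·DB·DB·DB·B·B·C·CA·DB
    A ↦ C
    B ↦ DB
    C ↦ B
    D ↦ CA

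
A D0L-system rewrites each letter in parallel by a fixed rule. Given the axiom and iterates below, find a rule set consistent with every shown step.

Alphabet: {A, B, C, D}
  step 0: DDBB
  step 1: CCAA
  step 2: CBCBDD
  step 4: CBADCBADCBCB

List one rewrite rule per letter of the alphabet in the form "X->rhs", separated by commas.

A->D, B->A, C->CB, D->C

  step 1 ⇒ step 2: CCAA ⇒ CB·CB·D·D
    A ↦ D
    C ↦ CB
  step 0 ⇒ step 1: DDBB ⇒ C·C·A·A
    B ↦ A
  step 0 ⇒ step 1: DDBB ⇒ C·C·A·A
    D ↦ C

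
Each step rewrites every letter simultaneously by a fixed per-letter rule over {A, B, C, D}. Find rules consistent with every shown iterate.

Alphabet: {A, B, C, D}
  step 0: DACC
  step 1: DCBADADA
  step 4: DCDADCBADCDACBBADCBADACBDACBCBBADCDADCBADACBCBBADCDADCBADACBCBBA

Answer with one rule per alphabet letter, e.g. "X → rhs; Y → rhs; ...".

  step 0 ⇒ step 1: DACC ⇒ DC·BA·DA·DA
    A ↦ BA
    C ↦ DA
    D ↦ DC
    B ↦ CB  (constrained at step 1)

A->BA, B->CB, C->DA, D->DC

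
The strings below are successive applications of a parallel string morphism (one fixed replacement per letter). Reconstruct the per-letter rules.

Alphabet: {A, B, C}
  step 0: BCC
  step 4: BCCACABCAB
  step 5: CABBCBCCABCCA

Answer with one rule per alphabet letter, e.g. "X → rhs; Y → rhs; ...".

  step 4 ⇒ step 5: BCCACABCAB ⇒ CA·B·B·C·B·C·CA·B·C·CA
    A ↦ C
    B ↦ CA
    C ↦ B

A->C, B->CA, C->B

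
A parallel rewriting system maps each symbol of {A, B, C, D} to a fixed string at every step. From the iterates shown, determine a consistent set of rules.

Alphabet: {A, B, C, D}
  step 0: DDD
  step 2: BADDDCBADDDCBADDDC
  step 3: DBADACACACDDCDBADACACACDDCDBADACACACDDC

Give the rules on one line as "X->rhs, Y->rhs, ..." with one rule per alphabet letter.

  step 2 ⇒ step 3: BADDDCBADDDCBADDDC ⇒ D·BAD·AC·AC·AC·DDC·D·BAD·AC·AC·AC·DDC·D·BAD·AC·AC·AC·DDC
    A ↦ BAD
    B ↦ D
    C ↦ DDC
    D ↦ AC

A->BAD, B->D, C->DDC, D->AC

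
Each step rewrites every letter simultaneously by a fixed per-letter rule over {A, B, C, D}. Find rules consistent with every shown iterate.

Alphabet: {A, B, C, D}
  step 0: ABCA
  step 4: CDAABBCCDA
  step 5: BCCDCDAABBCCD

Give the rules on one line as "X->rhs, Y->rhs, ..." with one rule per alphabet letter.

A->CD, B->A, C->B, D->C

  step 4 ⇒ step 5: CDAABBCCDA ⇒ B·C·CD·CD·A·A·B·B·C·CD
    A ↦ CD
    B ↦ A
    C ↦ B
    D ↦ C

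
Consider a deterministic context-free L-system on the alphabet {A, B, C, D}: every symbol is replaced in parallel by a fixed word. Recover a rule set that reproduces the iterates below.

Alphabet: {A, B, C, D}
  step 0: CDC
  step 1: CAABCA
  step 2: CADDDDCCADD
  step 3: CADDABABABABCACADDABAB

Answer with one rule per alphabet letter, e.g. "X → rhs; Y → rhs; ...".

A->DD, B->C, C->CA, D->AB

  step 2 ⇒ step 3: CADDDDCCADD ⇒ CA·DD·AB·AB·AB·AB·CA·CA·DD·AB·AB
    A ↦ DD
    C ↦ CA
    D ↦ AB
  step 1 ⇒ step 2: CAABCA ⇒ CA·DD·DD·C·CA·DD
    B ↦ C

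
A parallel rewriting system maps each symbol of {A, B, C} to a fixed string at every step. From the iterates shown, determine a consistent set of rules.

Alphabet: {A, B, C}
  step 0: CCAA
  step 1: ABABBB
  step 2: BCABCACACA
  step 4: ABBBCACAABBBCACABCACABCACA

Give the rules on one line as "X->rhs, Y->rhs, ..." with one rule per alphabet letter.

A->B, B->CA, C->AB

  step 1 ⇒ step 2: ABABBB ⇒ B·CA·B·CA·CA·CA
    A ↦ B
    B ↦ CA
  step 0 ⇒ step 1: CCAA ⇒ AB·AB·B·B
    C ↦ AB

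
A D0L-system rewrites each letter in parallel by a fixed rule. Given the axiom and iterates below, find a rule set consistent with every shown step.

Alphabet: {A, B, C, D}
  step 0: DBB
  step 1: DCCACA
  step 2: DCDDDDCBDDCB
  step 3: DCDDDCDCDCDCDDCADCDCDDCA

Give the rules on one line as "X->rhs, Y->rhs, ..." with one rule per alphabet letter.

A->CB, B->CA, C->DD, D->DC

  step 2 ⇒ step 3: DCDDDDCBDDCB ⇒ DC·DD·DC·DC·DC·DC·DD·CA·DC·DC·DD·CA
    B ↦ CA
    C ↦ DD
    D ↦ DC
  step 1 ⇒ step 2: DCCACA ⇒ DC·DD·DD·CB·DD·CB
    A ↦ CB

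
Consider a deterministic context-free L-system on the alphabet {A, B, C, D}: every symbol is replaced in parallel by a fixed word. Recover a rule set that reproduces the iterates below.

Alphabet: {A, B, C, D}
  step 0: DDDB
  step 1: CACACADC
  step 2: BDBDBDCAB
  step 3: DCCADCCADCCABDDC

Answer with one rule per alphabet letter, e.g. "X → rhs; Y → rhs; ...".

A->D, B->DC, C->B, D->CA

  step 2 ⇒ step 3: BDBDBDCAB ⇒ DC·CA·DC·CA·DC·CA·B·D·DC
    A ↦ D
    B ↦ DC
    C ↦ B
    D ↦ CA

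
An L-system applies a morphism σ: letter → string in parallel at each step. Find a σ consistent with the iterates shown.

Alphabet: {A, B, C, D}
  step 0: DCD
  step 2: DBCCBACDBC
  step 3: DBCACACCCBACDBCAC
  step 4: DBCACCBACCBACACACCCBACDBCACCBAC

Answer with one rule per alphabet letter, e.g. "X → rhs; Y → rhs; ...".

  step 3 ⇒ step 4: DBCACACCCBACDBCAC ⇒ DB·C·AC·CB·AC·CB·AC·AC·AC·C·CB·AC·DB·C·AC·CB·AC
    A ↦ CB
    B ↦ C
    C ↦ AC
    D ↦ DB

A->CB, B->C, C->AC, D->DB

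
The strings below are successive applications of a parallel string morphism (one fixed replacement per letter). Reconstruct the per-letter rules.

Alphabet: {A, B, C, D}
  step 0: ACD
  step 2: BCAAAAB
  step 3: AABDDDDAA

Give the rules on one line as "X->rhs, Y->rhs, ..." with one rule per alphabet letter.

A->D, B->AA, C->B, D->BC

  step 2 ⇒ step 3: BCAAAAB ⇒ AA·B·D·D·D·D·AA
    A ↦ D
    B ↦ AA
    C ↦ B
    D ↦ BC  (constrained at step 0)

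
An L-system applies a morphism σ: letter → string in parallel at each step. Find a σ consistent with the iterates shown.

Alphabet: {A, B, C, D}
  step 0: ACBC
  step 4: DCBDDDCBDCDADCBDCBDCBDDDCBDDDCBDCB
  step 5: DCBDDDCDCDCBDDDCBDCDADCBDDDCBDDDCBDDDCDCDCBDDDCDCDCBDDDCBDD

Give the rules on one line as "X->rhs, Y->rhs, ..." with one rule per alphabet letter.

A->DA, B->DD, C->B, D->DC

  step 4 ⇒ step 5: DCBDDDCBDCDADCBDCBDCBDDDCBDDDCBDCB ⇒ DC·B·DD·DC·DC·DC·B·DD·DC·B·DC·DA·DC·B·DD·DC·B·DD·DC·B·DD·DC·DC·DC·B·DD·DC·DC·DC·B·DD·DC·B·DD
    A ↦ DA
    B ↦ DD
    C ↦ B
    D ↦ DC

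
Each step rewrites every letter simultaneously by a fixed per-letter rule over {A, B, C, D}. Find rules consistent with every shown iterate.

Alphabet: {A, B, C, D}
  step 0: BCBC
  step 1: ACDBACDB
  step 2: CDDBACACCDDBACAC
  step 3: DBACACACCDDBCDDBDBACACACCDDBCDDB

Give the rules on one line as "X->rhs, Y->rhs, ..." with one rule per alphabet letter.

  step 2 ⇒ step 3: CDDBACACCDDBACAC ⇒ DB·AC·AC·AC·CD·DB·CD·DB·DB·AC·AC·AC·CD·DB·CD·DB
    A ↦ CD
    B ↦ AC
    C ↦ DB
    D ↦ AC

A->CD, B->AC, C->DB, D->AC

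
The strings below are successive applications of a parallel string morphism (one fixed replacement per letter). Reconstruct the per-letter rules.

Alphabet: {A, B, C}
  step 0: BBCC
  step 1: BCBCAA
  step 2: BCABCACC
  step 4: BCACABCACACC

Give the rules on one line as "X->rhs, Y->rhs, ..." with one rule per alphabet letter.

A->C, B->BC, C->A

  step 1 ⇒ step 2: BCBCAA ⇒ BC·A·BC·A·C·C
    A ↦ C
    B ↦ BC
    C ↦ A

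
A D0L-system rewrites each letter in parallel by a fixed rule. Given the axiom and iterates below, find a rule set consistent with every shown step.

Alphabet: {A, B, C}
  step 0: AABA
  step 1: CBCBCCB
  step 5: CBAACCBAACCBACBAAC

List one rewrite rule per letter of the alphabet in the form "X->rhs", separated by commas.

A->CB, B->C, C->A

  step 0 ⇒ step 1: AABA ⇒ CB·CB·C·CB
    A ↦ CB
    B ↦ C
    C ↦ A  (constrained at step 1)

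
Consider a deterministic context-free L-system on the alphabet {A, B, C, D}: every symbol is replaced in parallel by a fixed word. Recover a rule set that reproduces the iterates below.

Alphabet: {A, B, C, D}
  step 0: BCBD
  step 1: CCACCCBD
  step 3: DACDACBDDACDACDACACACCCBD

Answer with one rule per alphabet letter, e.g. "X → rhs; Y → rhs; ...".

  step 0 ⇒ step 1: BCBD ⇒ CC·AC·CC·BD
    B ↦ CC
    C ↦ AC
    D ↦ BD
    A ↦ D  (constrained at step 1)

A->D, B->CC, C->AC, D->BD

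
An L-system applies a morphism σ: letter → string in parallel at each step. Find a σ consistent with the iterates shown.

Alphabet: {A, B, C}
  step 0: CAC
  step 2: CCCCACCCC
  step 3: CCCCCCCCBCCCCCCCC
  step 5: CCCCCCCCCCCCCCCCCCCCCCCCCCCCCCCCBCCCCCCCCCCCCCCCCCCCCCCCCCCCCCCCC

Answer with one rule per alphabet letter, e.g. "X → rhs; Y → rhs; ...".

  step 2 ⇒ step 3: CCCCACCCC ⇒ CC·CC·CC·CC·B·CC·CC·CC·CC
    A ↦ B
    C ↦ CC
    B ↦ A  (constrained at step 3)

A->B, B->A, C->CC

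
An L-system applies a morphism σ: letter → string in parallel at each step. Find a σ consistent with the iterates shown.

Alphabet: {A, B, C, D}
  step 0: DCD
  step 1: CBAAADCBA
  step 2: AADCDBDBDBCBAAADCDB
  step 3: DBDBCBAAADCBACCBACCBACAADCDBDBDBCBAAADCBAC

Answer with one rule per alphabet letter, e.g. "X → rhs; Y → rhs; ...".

A->DB, B->C, C->AAD, D->CBA

  step 2 ⇒ step 3: AADCDBDBDBCBAAADCDB ⇒ DB·DB·CBA·AAD·CBA·C·CBA·C·CBA·C·AAD·C·DB·DB·DB·CBA·AAD·CBA·C
    A ↦ DB
    B ↦ C
    C ↦ AAD
    D ↦ CBA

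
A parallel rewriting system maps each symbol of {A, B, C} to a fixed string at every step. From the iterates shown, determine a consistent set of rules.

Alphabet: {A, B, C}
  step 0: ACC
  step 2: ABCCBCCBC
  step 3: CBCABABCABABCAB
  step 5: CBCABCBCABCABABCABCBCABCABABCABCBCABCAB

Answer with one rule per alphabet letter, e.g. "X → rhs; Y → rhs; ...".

A->CB, B->C, C->AB

  step 2 ⇒ step 3: ABCCBCCBC ⇒ CB·C·AB·AB·C·AB·AB·C·AB
    A ↦ CB
    B ↦ C
    C ↦ AB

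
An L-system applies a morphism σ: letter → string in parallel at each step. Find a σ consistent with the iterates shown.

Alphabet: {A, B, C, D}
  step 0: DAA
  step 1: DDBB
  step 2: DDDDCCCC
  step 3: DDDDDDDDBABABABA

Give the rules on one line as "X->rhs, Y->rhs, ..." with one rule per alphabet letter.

  step 2 ⇒ step 3: DDDDCCCC ⇒ DD·DD·DD·DD·BA·BA·BA·BA
    C ↦ BA
    D ↦ DD
  step 0 ⇒ step 1: DAA ⇒ DD·B·B
    A ↦ B
  step 1 ⇒ step 2: DDBB ⇒ DD·DD·CC·CC
    B ↦ CC

A->B, B->CC, C->BA, D->DD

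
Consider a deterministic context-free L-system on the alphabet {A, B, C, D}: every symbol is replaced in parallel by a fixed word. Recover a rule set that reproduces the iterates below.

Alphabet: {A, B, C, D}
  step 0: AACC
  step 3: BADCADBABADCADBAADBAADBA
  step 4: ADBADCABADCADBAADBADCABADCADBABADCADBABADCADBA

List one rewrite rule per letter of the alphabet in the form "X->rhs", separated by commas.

A->BA, B->AD, C->A, D->DC

  step 3 ⇒ step 4: BADCADBABADCADBAADBAADBA ⇒ AD·BA·DC·A·BA·DC·AD·BA·AD·BA·DC·A·BA·DC·AD·BA·BA·DC·AD·BA·BA·DC·AD·BA
    A ↦ BA
    B ↦ AD
    C ↦ A
    D ↦ DC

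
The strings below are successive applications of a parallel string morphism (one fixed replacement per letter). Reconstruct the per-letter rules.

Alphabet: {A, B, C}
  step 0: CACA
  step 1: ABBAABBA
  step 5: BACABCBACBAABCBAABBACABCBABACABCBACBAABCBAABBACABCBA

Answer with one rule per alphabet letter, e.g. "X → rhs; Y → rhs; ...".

  step 0 ⇒ step 1: CACA ⇒ AB·BA·AB·BA
    A ↦ BA
    C ↦ AB
    B ↦ C  (constrained at step 1)

A->BA, B->C, C->AB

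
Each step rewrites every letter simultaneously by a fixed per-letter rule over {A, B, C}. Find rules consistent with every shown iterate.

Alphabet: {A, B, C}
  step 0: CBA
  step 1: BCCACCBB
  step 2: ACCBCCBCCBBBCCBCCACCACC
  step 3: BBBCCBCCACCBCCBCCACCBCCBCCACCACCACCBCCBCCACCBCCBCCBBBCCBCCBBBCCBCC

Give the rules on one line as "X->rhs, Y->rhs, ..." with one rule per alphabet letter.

  step 2 ⇒ step 3: ACCBCCBCCBBBCCBCCACCACC ⇒ BB·BCC·BCC·ACC·BCC·BCC·ACC·BCC·BCC·ACC·ACC·ACC·BCC·BCC·ACC·BCC·BCC·BB·BCC·BCC·BB·BCC·BCC
    A ↦ BB
    B ↦ ACC
    C ↦ BCC

A->BB, B->ACC, C->BCC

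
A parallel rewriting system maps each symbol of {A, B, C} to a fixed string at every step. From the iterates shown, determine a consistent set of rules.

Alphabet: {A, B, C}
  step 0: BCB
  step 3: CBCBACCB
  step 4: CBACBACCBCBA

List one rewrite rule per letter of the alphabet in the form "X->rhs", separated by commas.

A->C, B->A, C->CB

  step 3 ⇒ step 4: CBCBACCB ⇒ CB·A·CB·A·C·CB·CB·A
    A ↦ C
    B ↦ A
    C ↦ CB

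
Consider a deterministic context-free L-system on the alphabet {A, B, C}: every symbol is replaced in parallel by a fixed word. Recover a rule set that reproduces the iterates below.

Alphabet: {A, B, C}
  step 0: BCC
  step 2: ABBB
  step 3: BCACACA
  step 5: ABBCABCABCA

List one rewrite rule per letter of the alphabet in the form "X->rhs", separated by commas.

A->B, B->CA, C->A

  step 2 ⇒ step 3: ABBB ⇒ B·CA·CA·CA
    A ↦ B
    B ↦ CA
    C ↦ A  (constrained at step 0)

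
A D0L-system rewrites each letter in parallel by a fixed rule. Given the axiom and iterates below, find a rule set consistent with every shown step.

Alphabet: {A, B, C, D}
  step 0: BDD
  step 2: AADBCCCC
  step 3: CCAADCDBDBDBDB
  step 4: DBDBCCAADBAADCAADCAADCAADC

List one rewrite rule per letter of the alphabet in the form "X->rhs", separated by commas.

  step 3 ⇒ step 4: CCAADCDBDBDBDB ⇒ DB·DB·C·C·AA·DB·AA·DC·AA·DC·AA·DC·AA·DC
    A ↦ C
    B ↦ DC
    C ↦ DB
    D ↦ AA

A->C, B->DC, C->DB, D->AA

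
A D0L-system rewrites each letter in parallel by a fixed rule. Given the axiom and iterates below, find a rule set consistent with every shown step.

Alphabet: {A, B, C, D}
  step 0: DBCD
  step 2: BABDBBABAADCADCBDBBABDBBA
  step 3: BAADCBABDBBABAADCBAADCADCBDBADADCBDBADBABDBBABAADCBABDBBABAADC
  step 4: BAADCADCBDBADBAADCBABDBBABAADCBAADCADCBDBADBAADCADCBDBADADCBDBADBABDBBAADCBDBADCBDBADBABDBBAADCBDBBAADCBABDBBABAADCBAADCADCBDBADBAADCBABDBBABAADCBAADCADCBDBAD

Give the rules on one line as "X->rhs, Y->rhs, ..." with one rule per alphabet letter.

  step 3 ⇒ step 4: BAADCBABDBBABAADCBAADCADCBDBADADCBDBADBABDBBABAADCBABDBBABAADC ⇒ BA·ADC·ADC·BDB·AD·BA·ADC·BA·BDB·BA·BA·ADC·BA·ADC·ADC·BDB·AD·BA·ADC·ADC·BDB·AD·ADC·BDB·AD·BA·BDB·BA·ADC·BDB·ADC·BDB·AD·BA·BDB·BA·ADC·BDB·BA·ADC·BA·BDB·BA·BA·ADC·BA·ADC·ADC·BDB·AD·BA·ADC·BA·BDB·BA·BA·ADC·BA·ADC·ADC·BDB·AD
    A ↦ ADC
    B ↦ BA
    C ↦ AD
    D ↦ BDB

A->ADC, B->BA, C->AD, D->BDB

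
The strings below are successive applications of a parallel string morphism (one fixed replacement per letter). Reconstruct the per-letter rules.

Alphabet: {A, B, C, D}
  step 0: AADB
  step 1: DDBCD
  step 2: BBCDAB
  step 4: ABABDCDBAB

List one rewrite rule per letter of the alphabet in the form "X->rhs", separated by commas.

  step 1 ⇒ step 2: DDBCD ⇒ B·B·CD·A·B
    B ↦ CD
    C ↦ A
    D ↦ B
  step 0 ⇒ step 1: AADB ⇒ D·D·B·CD
    A ↦ D

A->D, B->CD, C->A, D->B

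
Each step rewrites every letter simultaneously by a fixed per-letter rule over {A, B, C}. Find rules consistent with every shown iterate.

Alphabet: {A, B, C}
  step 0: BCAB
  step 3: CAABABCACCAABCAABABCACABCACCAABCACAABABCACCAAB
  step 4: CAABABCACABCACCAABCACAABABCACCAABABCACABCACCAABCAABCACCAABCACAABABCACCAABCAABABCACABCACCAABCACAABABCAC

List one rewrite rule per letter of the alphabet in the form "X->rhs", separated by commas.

A->AB, B->CAC, C->CA

  step 3 ⇒ step 4: CAABABCACCAABCAABABCACABCACCAABCACAABABCACCAAB ⇒ CA·AB·AB·CAC·AB·CAC·CA·AB·CA·CA·AB·AB·CAC·CA·AB·AB·CAC·AB·CAC·CA·AB·CA·AB·CAC·CA·AB·CA·CA·AB·AB·CAC·CA·AB·CA·AB·AB·CAC·AB·CAC·CA·AB·CA·CA·AB·AB·CAC
    A ↦ AB
    B ↦ CAC
    C ↦ CA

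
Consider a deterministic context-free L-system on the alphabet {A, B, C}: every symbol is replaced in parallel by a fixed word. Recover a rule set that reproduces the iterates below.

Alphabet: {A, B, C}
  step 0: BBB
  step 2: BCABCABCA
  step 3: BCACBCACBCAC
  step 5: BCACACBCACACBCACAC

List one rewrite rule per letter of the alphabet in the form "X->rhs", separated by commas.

  step 2 ⇒ step 3: BCABCABCA ⇒ BC·A·C·BC·A·C·BC·A·C
    A ↦ C
    B ↦ BC
    C ↦ A

A->C, B->BC, C->A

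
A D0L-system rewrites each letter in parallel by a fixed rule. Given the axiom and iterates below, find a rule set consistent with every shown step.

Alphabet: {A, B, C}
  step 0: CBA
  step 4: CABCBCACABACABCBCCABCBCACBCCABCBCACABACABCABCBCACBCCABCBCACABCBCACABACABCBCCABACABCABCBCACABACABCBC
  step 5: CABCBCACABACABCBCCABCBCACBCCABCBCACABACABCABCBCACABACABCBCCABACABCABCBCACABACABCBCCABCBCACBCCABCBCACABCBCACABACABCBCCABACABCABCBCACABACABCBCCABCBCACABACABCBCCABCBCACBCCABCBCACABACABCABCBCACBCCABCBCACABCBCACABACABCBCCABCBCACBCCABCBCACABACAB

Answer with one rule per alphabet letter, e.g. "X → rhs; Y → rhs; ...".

A->CBC, B->A, C->CAB

  step 4 ⇒ step 5: CABCBCACABACABCBCCABCBCACBCCABCBCACABACABCABCBCACBCCABCBCACABCBCACABACABCBCCABACABCABCBCACABACABCBC ⇒ CAB·CBC·A·CAB·A·CAB·CBC·CAB·CBC·A·CBC·CAB·CBC·A·CAB·A·CAB·CAB·CBC·A·CAB·A·CAB·CBC·CAB·A·CAB·CAB·CBC·A·CAB·A·CAB·CBC·CAB·CBC·A·CBC·CAB·CBC·A·CAB·CBC·A·CAB·A·CAB·CBC·CAB·A·CAB·CAB·CBC·A·CAB·A·CAB·CBC·CAB·CBC·A·CAB·A·CAB·CBC·CAB·CBC·A·CBC·CAB·CBC·A·CAB·A·CAB·CAB·CBC·A·CBC·CAB·CBC·A·CAB·CBC·A·CAB·A·CAB·CBC·CAB·CBC·A·CBC·CAB·CBC·A·CAB·A·CAB
    A ↦ CBC
    B ↦ A
    C ↦ CAB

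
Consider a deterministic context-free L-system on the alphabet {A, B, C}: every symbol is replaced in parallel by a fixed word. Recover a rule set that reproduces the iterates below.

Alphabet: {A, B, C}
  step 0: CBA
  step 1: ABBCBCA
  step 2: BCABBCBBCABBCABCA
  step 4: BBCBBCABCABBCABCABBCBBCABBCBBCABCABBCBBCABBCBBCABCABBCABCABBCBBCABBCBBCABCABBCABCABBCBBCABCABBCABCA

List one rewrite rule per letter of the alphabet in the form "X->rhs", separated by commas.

A->BCA, B->BBC, C->A

  step 1 ⇒ step 2: ABBCBCA ⇒ BCA·BBC·BBC·A·BBC·A·BCA
    A ↦ BCA
    B ↦ BBC
    C ↦ A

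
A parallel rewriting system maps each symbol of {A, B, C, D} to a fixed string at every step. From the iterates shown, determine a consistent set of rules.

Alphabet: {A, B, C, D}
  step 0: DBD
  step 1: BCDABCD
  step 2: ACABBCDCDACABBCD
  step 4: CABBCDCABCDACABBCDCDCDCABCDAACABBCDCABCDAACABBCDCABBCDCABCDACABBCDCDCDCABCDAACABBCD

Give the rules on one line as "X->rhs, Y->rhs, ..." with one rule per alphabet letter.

A->CD, B->A, C->CAB, D->BCD

  step 1 ⇒ step 2: BCDABCD ⇒ A·CAB·BCD·CD·A·CAB·BCD
    A ↦ CD
    B ↦ A
    C ↦ CAB
    D ↦ BCD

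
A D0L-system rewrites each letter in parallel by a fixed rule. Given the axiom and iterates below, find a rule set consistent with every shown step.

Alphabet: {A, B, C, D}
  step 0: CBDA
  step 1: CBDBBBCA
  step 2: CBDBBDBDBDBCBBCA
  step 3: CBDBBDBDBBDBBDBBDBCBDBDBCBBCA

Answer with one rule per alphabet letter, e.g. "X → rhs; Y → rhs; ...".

A->BCA, B->DB, C->CB, D->B

  step 2 ⇒ step 3: CBDBBDBDBDBCBBCA ⇒ CB·DB·B·DB·DB·B·DB·B·DB·B·DB·CB·DB·DB·CB·BCA
    A ↦ BCA
    B ↦ DB
    C ↦ CB
    D ↦ B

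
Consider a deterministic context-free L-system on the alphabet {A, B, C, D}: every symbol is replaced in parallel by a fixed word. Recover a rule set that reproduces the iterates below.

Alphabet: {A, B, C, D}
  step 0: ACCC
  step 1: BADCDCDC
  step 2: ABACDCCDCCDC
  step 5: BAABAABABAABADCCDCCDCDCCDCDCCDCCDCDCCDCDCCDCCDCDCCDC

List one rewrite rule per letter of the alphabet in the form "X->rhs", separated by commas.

  step 1 ⇒ step 2: BADCDCDC ⇒ A·BA·C·DC·C·DC·C·DC
    A ↦ BA
    B ↦ A
    C ↦ DC
    D ↦ C

A->BA, B->A, C->DC, D->C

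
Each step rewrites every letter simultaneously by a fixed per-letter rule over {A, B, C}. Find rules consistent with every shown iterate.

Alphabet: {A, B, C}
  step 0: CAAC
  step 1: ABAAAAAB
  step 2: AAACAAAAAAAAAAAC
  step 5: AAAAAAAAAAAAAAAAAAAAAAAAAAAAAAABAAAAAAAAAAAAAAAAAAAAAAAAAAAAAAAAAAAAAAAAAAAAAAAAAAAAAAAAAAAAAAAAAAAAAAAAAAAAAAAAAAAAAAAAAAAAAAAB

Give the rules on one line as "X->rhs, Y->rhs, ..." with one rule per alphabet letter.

A->AA, B->AC, C->AB

  step 1 ⇒ step 2: ABAAAAAB ⇒ AA·AC·AA·AA·AA·AA·AA·AC
    A ↦ AA
    B ↦ AC
  step 0 ⇒ step 1: CAAC ⇒ AB·AA·AA·AB
    C ↦ AB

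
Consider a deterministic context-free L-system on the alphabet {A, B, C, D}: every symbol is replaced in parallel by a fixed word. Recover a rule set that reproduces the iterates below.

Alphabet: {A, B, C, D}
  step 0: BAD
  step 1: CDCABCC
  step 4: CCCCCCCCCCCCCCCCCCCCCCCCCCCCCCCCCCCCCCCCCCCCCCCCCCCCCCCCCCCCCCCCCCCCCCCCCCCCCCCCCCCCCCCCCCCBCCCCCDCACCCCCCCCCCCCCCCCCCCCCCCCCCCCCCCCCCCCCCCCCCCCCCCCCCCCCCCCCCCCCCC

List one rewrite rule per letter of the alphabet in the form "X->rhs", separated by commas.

A->DCA, B->C, C->CCC, D->BCC

  step 0 ⇒ step 1: BAD ⇒ C·DCA·BCC
    A ↦ DCA
    B ↦ C
    D ↦ BCC
    C ↦ CCC  (constrained at step 1)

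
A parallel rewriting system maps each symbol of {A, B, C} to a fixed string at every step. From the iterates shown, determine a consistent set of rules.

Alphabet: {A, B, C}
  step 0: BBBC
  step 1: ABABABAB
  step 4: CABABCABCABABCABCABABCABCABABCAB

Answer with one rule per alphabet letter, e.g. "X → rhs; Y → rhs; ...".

A->C, B->AB, C->AB

  step 0 ⇒ step 1: BBBC ⇒ AB·AB·AB·AB
    B ↦ AB
    C ↦ AB
    A ↦ C  (constrained at step 1)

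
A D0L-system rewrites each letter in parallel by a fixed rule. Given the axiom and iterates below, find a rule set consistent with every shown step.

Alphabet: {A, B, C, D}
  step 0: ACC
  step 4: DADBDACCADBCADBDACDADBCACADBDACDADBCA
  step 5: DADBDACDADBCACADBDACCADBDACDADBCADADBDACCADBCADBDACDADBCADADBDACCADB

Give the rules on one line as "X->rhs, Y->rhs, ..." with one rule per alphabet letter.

  step 4 ⇒ step 5: DADBDACCADBCADBDACDADBCACADBDACDADBCA ⇒ DA·DB·DA·C·DA·DB·CA·CA·DB·DA·C·CA·DB·DA·C·DA·DB·CA·DA·DB·DA·C·CA·DB·CA·DB·DA·C·DA·DB·CA·DA·DB·DA·C·CA·DB
    A ↦ DB
    B ↦ C
    C ↦ CA
    D ↦ DA

A->DB, B->C, C->CA, D->DA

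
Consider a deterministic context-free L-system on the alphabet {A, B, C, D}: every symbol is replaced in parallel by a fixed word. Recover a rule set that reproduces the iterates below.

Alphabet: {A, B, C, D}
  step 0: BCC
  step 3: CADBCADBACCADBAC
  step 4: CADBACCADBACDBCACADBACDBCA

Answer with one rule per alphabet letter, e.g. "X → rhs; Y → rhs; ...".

A->DB, B->C, C->CA, D->A

  step 3 ⇒ step 4: CADBCADBACCADBAC ⇒ CA·DB·A·C·CA·DB·A·C·DB·CA·CA·DB·A·C·DB·CA
    A ↦ DB
    B ↦ C
    C ↦ CA
    D ↦ A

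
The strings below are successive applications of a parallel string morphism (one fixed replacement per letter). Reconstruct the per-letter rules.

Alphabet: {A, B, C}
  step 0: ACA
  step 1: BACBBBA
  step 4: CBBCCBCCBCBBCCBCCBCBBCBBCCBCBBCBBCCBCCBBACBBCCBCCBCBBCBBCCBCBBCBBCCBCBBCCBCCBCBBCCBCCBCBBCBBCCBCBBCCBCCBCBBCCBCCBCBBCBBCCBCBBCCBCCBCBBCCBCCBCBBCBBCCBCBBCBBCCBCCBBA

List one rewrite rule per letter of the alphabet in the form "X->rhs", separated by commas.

  step 0 ⇒ step 1: ACA ⇒ BA·CBB·BA
    A ↦ BA
    C ↦ CBB
    B ↦ CCB  (constrained at step 1)

A->BA, B->CCB, C->CBB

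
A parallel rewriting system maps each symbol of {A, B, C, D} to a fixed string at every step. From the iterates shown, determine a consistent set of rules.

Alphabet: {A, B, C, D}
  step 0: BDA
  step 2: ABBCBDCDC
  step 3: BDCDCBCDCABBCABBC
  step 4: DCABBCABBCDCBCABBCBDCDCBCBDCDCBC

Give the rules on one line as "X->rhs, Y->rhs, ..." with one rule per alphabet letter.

  step 3 ⇒ step 4: BDCDCBCDCABBCABBC ⇒ DC·AB·BC·AB·BC·DC·BC·AB·BC·B·DC·DC·BC·B·DC·DC·BC
    A ↦ B
    B ↦ DC
    C ↦ BC
    D ↦ AB

A->B, B->DC, C->BC, D->AB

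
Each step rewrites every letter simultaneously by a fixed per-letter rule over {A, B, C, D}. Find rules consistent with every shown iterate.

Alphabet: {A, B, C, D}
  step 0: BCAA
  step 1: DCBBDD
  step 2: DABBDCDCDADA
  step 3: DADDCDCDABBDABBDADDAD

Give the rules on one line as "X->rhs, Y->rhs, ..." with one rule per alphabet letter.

  step 2 ⇒ step 3: DABBDCDCDADA ⇒ DA·D·DC·DC·DA·BB·DA·BB·DA·D·DA·D
    A ↦ D
    B ↦ DC
    C ↦ BB
    D ↦ DA

A->D, B->DC, C->BB, D->DA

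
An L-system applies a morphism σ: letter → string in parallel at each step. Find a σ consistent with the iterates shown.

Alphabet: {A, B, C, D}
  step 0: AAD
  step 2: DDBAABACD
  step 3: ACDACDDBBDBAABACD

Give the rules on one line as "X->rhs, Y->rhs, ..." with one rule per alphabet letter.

A->B, B->D, C->AAB, D->ACD

  step 2 ⇒ step 3: DDBAABACD ⇒ ACD·ACD·D·B·B·D·B·AAB·ACD
    A ↦ B
    B ↦ D
    C ↦ AAB
    D ↦ ACD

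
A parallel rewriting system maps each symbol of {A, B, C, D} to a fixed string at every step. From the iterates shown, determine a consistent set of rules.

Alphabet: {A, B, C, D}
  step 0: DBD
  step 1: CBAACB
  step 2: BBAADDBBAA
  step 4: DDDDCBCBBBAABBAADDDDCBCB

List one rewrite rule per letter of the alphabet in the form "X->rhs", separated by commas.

A->D, B->AA, C->BB, D->CB

  step 1 ⇒ step 2: CBAACB ⇒ BB·AA·D·D·BB·AA
    A ↦ D
    B ↦ AA
    C ↦ BB
  step 0 ⇒ step 1: DBD ⇒ CB·AA·CB
    D ↦ CB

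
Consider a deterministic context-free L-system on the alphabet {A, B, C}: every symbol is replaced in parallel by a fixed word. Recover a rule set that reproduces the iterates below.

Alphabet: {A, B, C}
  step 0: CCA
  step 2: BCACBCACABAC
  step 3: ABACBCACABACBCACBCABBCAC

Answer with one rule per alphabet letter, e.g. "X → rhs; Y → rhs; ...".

A->BC, B->AB, C->AC

  step 2 ⇒ step 3: BCACBCACABAC ⇒ AB·AC·BC·AC·AB·AC·BC·AC·BC·AB·BC·AC
    A ↦ BC
    B ↦ AB
    C ↦ AC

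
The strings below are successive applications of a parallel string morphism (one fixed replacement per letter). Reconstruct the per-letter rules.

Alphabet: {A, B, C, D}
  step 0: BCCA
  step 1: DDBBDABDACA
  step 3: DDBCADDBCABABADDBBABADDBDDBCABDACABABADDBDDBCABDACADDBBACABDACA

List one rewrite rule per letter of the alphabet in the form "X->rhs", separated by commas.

  step 0 ⇒ step 1: BCCA ⇒ DDB·BDA·BDA·CA
    A ↦ CA
    B ↦ DDB
    C ↦ BDA
    D ↦ BA  (constrained at step 1)

A->CA, B->DDB, C->BDA, D->BA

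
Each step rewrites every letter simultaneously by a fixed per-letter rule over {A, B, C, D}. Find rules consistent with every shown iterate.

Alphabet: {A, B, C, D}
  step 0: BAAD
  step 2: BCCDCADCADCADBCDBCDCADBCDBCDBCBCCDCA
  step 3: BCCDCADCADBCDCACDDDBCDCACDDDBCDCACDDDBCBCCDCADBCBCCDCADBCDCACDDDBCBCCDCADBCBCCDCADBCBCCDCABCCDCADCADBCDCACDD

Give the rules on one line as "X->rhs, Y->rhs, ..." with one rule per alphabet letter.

  step 2 ⇒ step 3: BCCDCADCADCADBCDBCDCADBCDBCDBCBCCDCA ⇒ BCC·DCA·DCA·DBC·DCA·CDD·DBC·DCA·CDD·DBC·DCA·CDD·DBC·BCC·DCA·DBC·BCC·DCA·DBC·DCA·CDD·DBC·BCC·DCA·DBC·BCC·DCA·DBC·BCC·DCA·BCC·DCA·DCA·DBC·DCA·CDD
    A ↦ CDD
    B ↦ BCC
    C ↦ DCA
    D ↦ DBC

A->CDD, B->BCC, C->DCA, D->DBC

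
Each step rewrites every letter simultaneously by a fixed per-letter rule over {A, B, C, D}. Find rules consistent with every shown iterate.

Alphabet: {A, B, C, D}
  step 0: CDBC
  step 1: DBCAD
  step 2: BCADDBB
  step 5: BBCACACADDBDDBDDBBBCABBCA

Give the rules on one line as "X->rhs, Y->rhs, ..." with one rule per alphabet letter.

A->DB, B->CA, C->D, D->B

  step 1 ⇒ step 2: DBCAD ⇒ B·CA·D·DB·B
    A ↦ DB
    B ↦ CA
    C ↦ D
    D ↦ B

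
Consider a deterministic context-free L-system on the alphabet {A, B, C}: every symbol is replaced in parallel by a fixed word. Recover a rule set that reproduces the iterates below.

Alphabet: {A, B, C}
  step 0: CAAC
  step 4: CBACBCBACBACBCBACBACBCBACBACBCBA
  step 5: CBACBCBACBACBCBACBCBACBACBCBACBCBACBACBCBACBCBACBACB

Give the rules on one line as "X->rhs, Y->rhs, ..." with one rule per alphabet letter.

A->CB, B->A, C->CB

  step 4 ⇒ step 5: CBACBCBACBACBCBACBACBCBACBACBCBA ⇒ CB·A·CB·CB·A·CB·A·CB·CB·A·CB·CB·A·CB·A·CB·CB·A·CB·CB·A·CB·A·CB·CB·A·CB·CB·A·CB·A·CB
    A ↦ CB
    B ↦ A
    C ↦ CB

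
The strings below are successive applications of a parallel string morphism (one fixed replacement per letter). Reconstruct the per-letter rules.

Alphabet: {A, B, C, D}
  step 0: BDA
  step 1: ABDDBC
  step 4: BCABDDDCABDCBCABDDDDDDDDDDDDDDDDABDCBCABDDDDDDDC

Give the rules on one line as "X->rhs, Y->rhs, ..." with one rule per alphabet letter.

  step 0 ⇒ step 1: BDA ⇒ AB·DD·BC
    A ↦ BC
    B ↦ AB
    D ↦ DD
    C ↦ DC  (constrained at step 1)

A->BC, B->AB, C->DC, D->DD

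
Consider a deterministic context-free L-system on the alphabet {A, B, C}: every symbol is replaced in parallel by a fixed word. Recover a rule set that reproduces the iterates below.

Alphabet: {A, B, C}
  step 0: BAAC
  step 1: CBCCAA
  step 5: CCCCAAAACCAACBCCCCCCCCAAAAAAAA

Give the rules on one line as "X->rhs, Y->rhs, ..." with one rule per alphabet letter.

  step 0 ⇒ step 1: BAAC ⇒ CB·C·C·AA
    A ↦ C
    B ↦ CB
    C ↦ AA

A->C, B->CB, C->AA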